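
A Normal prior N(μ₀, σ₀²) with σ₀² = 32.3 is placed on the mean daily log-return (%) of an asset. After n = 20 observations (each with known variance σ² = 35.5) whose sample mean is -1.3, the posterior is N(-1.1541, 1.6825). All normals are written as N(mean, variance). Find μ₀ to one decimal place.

μ₀ = 1.5

The posterior mean is a precision-weighted average: μ_n = (τ₀μ₀ + τ_data·x̄)/(τ₀+τ_data), with τ₀=1/σ₀² and τ_data=n/σ².
Here τ₀ = 1/32.3 = 0.030960 and τ_data = 20/35.5 = 0.563380, so τ_n = 0.594340.
Rearranging for μ₀: μ₀ = (μ_n·τ_n − τ_data·x̄)/τ₀ = (-1.1541·0.594340 − 0.563380·-1.3) / 0.030960 = 0.046466/0.030960 ≈ 1.5.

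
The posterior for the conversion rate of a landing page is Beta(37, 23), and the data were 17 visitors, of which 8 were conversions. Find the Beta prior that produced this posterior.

Beta(29, 14)

A Beta(α, β) prior with s successes and f failures in binomial data gives a Beta(α+s, β+f) posterior.
Subtract the data counts: 37−8=29, 23−9=14.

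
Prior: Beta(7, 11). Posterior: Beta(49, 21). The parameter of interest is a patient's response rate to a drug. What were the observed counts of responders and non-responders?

Beta is conjugate to the binomial likelihood: posterior = Beta(α+s, β+f).
So s = 49 − 7 = 42 and f = 21 − 11 = 10.

42 responders and 10 non-responders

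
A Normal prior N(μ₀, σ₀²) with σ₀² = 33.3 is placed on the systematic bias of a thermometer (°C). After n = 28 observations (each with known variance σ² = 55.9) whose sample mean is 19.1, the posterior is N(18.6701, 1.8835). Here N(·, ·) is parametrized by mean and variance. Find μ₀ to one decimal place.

With known observation variance, the Normal–Normal posterior has precision τ_n = τ₀ + n/σ² and mean μ_n = (τ₀μ₀ + (n/σ²)x̄)/τ_n.
Here τ₀ = 1/33.3 = 0.030030 and τ_data = 28/55.9 = 0.500894, so τ_n = 0.530924.
Rearranging for μ₀: μ₀ = (μ_n·τ_n − τ_data·x̄)/τ₀ = (18.6701·0.530924 − 0.500894·19.1) / 0.030030 = 0.345329/0.030030 ≈ 11.5.

μ₀ = 11.5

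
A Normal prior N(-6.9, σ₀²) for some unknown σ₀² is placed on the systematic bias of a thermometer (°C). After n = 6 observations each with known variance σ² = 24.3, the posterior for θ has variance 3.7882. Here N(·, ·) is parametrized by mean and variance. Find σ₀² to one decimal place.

σ₀² = 58.6

Posterior precision equals prior precision plus data precision: 1/σ_n² = 1/σ₀² + n/σ².
So 1/σ₀² = 1/3.7882 − 6/24.3 = 0.263978 − 0.246914 = 0.017064.
Hence σ₀² = 1/0.017064 ≈ 58.6.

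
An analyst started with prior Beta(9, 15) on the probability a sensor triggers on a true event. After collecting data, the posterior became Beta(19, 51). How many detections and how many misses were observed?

10 detections and 36 misses

A Beta(α, β) prior with s successes and f failures in binomial data gives a Beta(α+s, β+f) posterior.
Match parameters: s=19−9=10, f=51−15=36.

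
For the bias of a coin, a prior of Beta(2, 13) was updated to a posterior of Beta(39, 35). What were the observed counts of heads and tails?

37 heads and 22 tails

Under Beta–binomial conjugacy the posterior parameters are (a+s, b+f).
So s = 39 − 2 = 37 and f = 35 − 13 = 22.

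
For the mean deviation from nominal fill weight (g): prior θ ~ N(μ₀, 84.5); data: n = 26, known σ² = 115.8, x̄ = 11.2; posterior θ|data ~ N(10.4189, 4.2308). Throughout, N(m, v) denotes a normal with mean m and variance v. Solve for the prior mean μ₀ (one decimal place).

The posterior mean is a precision-weighted average: μ_n = (τ₀μ₀ + τ_data·x̄)/(τ₀+τ_data), with τ₀=1/σ₀² and τ_data=n/σ².
Here τ₀ = 1/84.5 = 0.011834 and τ_data = 26/115.8 = 0.224525, so τ_n = 0.236359.
Rearranging for μ₀: μ₀ = (μ_n·τ_n − τ_data·x̄)/τ₀ = (10.4189·0.236359 − 0.224525·11.2) / 0.011834 = -0.052079/0.011834 ≈ -4.4.

μ₀ = -4.4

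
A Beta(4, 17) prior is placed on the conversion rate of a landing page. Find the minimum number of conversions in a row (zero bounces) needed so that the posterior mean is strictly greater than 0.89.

k = 134

After k conversions and 0 bounces the posterior is Beta(4+k, 17), with mean (4+k)/(4+17+k).
Set (4+k)/(21+k) > 0.89 and solve: k > (0.89·21 − 4)/(1 − 0.89) = 133.545.
The smallest integer exceeding 133.545 is 134.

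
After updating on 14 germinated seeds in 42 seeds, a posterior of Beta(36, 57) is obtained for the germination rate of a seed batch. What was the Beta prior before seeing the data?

Beta(22, 29)

Under Beta–binomial conjugacy the posterior parameters are (α+s, β+f).
So α = 36 − 14 = 22 and β = 57 − 28 = 29.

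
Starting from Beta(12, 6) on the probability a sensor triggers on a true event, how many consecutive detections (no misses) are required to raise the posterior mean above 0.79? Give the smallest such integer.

After k detections and 0 misses the posterior is Beta(12+k, 6), with mean (12+k)/(12+6+k).
Set (12+k)/(18+k) > 0.79 and solve: k > (0.79·18 − 12)/(1 − 0.79) = 10.571.
The smallest integer exceeding 10.571 is 11, and checking k=11: (23)/(29) = 0.7931 > 0.79.

k = 11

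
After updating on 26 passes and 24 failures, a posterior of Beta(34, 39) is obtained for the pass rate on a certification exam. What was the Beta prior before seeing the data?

Beta(8, 15)

A Beta(α, β) prior with s successes and f failures in binomial data gives a Beta(α+s, β+f) posterior.
So α = 34 − 26 = 8 and β = 39 − 24 = 15.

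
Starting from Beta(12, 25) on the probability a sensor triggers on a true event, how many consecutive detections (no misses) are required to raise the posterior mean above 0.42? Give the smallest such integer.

k = 7

After k detections and 0 misses the posterior is Beta(12+k, 25), with mean (12+k)/(12+25+k).
Set (12+k)/(37+k) > 0.42 and solve: k > (0.42·37 − 12)/(1 − 0.42) = 6.103.
The smallest integer exceeding 6.103 is 7.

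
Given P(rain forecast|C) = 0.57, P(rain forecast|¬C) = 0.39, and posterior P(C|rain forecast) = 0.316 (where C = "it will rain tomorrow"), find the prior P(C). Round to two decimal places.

P(C) = 0.24

In odds form, posterior odds = prior odds × likelihood ratio, so prior odds = posterior odds ÷ LR.
Posterior odds = 0.316/(1−0.316) = 0.4620. LR = 0.57/0.39 = 1.4615.
Prior odds = 0.4620/1.4615 = 0.3161, so P(C) = 0.3161/(1+0.3161) ≈ 0.24.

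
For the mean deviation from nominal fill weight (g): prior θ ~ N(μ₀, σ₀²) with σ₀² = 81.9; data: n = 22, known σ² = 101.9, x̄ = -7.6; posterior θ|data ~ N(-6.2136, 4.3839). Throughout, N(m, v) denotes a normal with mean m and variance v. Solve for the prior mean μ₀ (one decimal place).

μ₀ = 18.3

With known observation variance, the Normal–Normal posterior has precision τ_n = τ₀ + n/σ² and mean μ_n = (τ₀μ₀ + (n/σ²)x̄)/τ_n.
Here τ₀ = 1/81.9 = 0.012210 and τ_data = 22/101.9 = 0.215898, so τ_n = 0.228108.
Rearranging for μ₀: μ₀ = (μ_n·τ_n − τ_data·x̄)/τ₀ = (-6.2136·0.228108 − 0.215898·-7.6) / 0.012210 = 0.223453/0.012210 ≈ 18.3.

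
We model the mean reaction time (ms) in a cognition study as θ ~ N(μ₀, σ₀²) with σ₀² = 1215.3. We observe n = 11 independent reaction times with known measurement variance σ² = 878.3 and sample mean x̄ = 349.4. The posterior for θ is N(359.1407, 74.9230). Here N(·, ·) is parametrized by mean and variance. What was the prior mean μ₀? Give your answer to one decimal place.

The posterior mean is a precision-weighted average: μ_n = (τ₀μ₀ + τ_data·x̄)/(τ₀+τ_data), with τ₀=1/σ₀² and τ_data=n/σ².
Here τ₀ = 1/1215.3 = 0.000823 and τ_data = 11/878.3 = 0.012524, so τ_n = 0.013347.
Rearranging for μ₀: μ₀ = (μ_n·τ_n − τ_data·x̄)/τ₀ = (359.1407·0.013347 − 0.012524·349.4) / 0.000823 = 0.417565/0.000823 ≈ 507.4.

μ₀ = 507.4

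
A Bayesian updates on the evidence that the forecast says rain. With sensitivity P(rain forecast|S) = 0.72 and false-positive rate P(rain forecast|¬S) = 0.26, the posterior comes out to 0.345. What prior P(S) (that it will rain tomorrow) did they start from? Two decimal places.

In odds form, posterior odds = prior odds × likelihood ratio, so prior odds = posterior odds ÷ LR.
Posterior odds = 0.345/(1−0.345) = 0.5267. LR = 0.72/0.26 = 2.7692.
Prior odds = 0.5267/2.7692 = 0.1902, so P(S) = 0.1902/(1+0.1902) ≈ 0.16.

P(S) = 0.16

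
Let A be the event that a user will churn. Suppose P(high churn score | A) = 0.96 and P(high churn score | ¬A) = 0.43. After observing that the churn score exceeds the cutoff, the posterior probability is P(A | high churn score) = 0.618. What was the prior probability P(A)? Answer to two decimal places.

In odds form, posterior odds = prior odds × likelihood ratio, so prior odds = posterior odds ÷ LR.
Posterior odds = 0.618/(1−0.618) = 1.6178. LR = 0.96/0.43 = 2.2326.
Prior odds = 1.6178/2.2326 = 0.7246, so P(A) = 0.7246/(1+0.7246) ≈ 0.42.

P(A) = 0.42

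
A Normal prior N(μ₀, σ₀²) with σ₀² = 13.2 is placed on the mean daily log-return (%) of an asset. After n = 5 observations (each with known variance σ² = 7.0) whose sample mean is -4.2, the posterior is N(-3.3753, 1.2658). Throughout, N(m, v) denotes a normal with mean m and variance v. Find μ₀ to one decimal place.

The posterior mean is a precision-weighted average: μ_n = (τ₀μ₀ + τ_data·x̄)/(τ₀+τ_data), with τ₀=1/σ₀² and τ_data=n/σ².
Here τ₀ = 1/13.2 = 0.075758 and τ_data = 5/7.0 = 0.714286, so τ_n = 0.790044.
Rearranging for μ₀: μ₀ = (μ_n·τ_n − τ_data·x̄)/τ₀ = (-3.3753·0.790044 − 0.714286·-4.2) / 0.075758 = 0.333366/0.075758 ≈ 4.4.

μ₀ = 4.4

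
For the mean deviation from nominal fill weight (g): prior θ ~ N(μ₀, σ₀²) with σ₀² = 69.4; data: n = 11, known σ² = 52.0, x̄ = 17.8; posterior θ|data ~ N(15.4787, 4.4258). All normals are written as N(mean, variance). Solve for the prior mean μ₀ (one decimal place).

With known observation variance, the Normal–Normal posterior has precision τ_n = τ₀ + n/σ² and mean μ_n = (τ₀μ₀ + (n/σ²)x̄)/τ_n.
Here τ₀ = 1/69.4 = 0.014409 and τ_data = 11/52.0 = 0.211538, so τ_n = 0.225947.
Rearranging for μ₀: μ₀ = (μ_n·τ_n − τ_data·x̄)/τ₀ = (15.4787·0.225947 − 0.211538·17.8) / 0.014409 = -0.268011/0.014409 ≈ -18.6.

μ₀ = -18.6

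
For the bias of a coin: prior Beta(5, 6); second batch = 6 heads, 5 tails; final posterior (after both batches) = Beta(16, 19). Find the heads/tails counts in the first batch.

5 heads and 8 tails

Because Beta–binomial updating is additive in the counts, the combined data contributed (α_post−α_prior, β_post−β_prior) successes and failures.
Total across both batches: 16−5=11 heads, 19−6=13 tails.
Subtract the second batch: 11−6=5 heads and 13−5=8 tails.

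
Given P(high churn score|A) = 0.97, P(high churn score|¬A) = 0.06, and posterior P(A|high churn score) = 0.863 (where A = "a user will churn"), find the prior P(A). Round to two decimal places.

Bayes' rule in odds form gives O(A|E) = O(A)·[P(E|A)/P(E|¬A)], hence O(A) = O(A|E)/LR.
Posterior odds = 0.863/(1−0.863) = 6.2993. LR = 0.97/0.06 = 16.1667.
Prior odds = 6.2993/16.1667 = 0.3896, so P(A) = 0.3896/(1+0.3896) ≈ 0.28.

P(A) = 0.28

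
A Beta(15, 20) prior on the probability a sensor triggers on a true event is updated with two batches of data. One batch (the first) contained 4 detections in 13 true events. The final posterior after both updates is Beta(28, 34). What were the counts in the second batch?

9 detections and 5 misses

Because Beta–binomial updating is additive in the counts, the combined data contributed (α_post−α_prior, β_post−β_prior) successes and failures.
Total across both batches: 28−15=13 detections, 34−20=14 misses.
Subtract the first batch: 13−4=9 detections and 14−9=5 misses.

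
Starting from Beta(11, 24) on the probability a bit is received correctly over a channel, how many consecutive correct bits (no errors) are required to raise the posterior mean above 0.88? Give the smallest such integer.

k = 166

After k correct bits and 0 errors the posterior is Beta(11+k, 24), with mean (11+k)/(11+24+k).
Set (11+k)/(35+k) > 0.88 and solve: k > (0.88·35 − 11)/(1 − 0.88) = 165.000.
The smallest integer exceeding 165.000 is 166.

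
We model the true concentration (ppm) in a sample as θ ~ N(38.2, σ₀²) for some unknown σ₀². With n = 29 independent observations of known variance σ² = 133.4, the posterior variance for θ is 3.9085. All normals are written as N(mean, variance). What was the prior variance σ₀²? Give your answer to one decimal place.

σ₀² = 26.0

For the Normal–Normal model with known σ², precisions add: τ_n = τ₀ + n/σ².
So 1/σ₀² = 1/3.9085 − 29/133.4 = 0.255853 − 0.217391 = 0.038462.
Hence σ₀² = 1/0.038462 ≈ 26.0.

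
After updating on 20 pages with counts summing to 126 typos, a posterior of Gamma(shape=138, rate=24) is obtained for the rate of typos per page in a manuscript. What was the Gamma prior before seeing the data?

Gamma(shape=12, rate=4)

A Gamma(α, β) prior (rate parametrization) on a Poisson rate with n observations summing to S gives posterior Gamma(α+S, β+n).
So α = 138 − 126 = 12 and β = 24 − 20 = 4.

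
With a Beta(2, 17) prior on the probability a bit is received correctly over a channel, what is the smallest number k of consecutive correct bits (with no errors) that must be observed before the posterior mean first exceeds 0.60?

After k correct bits and 0 errors the posterior is Beta(2+k, 17), with mean (2+k)/(2+17+k).
Set (2+k)/(19+k) > 0.60 and solve: k > (0.60·19 − 2)/(1 − 0.60) = 23.500.
The smallest integer exceeding 23.500 is 24, and checking k=24: (26)/(43) = 0.6047 > 0.60.

k = 24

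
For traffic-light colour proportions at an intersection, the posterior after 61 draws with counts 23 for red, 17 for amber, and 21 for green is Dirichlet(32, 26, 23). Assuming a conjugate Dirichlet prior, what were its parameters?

Dirichlet(9, 9, 2)

For a Dirichlet(α) prior with multinomial counts c, the posterior is Dirichlet(α + c) componentwise.
Subtract each count from the matching posterior parameter: 32−23=9, 26−17=9, 23−21=2.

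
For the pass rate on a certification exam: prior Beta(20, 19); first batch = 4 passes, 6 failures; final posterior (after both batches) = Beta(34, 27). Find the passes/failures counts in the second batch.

Sequential conjugate updates are equivalent to a single update on the pooled data, so total successes = posterior α − prior α and total failures = posterior β − prior β.
Total across both batches: 34−20=14 passes, 27−19=8 failures.
Subtract the first batch: 14−4=10 passes and 8−6=2 failures.

10 passes and 2 failures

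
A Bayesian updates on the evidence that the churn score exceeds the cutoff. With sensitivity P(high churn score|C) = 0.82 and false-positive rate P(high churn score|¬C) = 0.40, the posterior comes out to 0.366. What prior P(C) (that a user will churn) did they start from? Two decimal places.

In odds form, posterior odds = prior odds × likelihood ratio, so prior odds = posterior odds ÷ LR.
Posterior odds = 0.366/(1−0.366) = 0.5773. LR = 0.82/0.40 = 2.0500.
Prior odds = 0.5773/2.0500 = 0.2816, so P(C) = 0.2816/(1+0.2816) ≈ 0.22.

P(C) = 0.22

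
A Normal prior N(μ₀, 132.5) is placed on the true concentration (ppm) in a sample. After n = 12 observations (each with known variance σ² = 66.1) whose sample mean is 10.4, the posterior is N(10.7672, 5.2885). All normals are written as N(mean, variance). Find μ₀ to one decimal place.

The posterior mean is a precision-weighted average: μ_n = (τ₀μ₀ + τ_data·x̄)/(τ₀+τ_data), with τ₀=1/σ₀² and τ_data=n/σ².
Here τ₀ = 1/132.5 = 0.007547 and τ_data = 12/66.1 = 0.181543, so τ_n = 0.189090.
Rearranging for μ₀: μ₀ = (μ_n·τ_n − τ_data·x̄)/τ₀ = (10.7672·0.189090 − 0.181543·10.4) / 0.007547 = 0.147923/0.007547 ≈ 19.6.

μ₀ = 19.6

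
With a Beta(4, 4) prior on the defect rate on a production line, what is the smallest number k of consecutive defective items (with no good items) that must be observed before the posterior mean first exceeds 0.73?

k = 7

After k defective items and 0 good items the posterior is Beta(4+k, 4), with mean (4+k)/(4+4+k).
Set (4+k)/(8+k) > 0.73 and solve: k > (0.73·8 − 4)/(1 − 0.73) = 6.815.
The smallest integer exceeding 6.815 is 7.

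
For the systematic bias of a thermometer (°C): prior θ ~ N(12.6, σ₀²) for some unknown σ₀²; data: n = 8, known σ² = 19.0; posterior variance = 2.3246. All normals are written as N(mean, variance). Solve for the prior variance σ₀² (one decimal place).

σ₀² = 109.5

Posterior precision equals prior precision plus data precision: 1/σ_n² = 1/σ₀² + n/σ².
So 1/σ₀² = 1/2.3246 − 8/19.0 = 0.430182 − 0.421053 = 0.009129.
Hence σ₀² = 1/0.009129 ≈ 109.5.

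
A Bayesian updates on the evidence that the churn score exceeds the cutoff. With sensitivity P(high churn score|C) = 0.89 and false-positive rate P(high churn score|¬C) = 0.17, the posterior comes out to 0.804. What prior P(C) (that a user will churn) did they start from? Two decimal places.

In odds form, posterior odds = prior odds × likelihood ratio, so prior odds = posterior odds ÷ LR.
Posterior odds = 0.804/(1−0.804) = 4.1020. LR = 0.89/0.17 = 5.2353.
Prior odds = 4.1020/5.2353 = 0.7835, so P(C) = 0.7835/(1+0.7835) ≈ 0.44.

P(C) = 0.44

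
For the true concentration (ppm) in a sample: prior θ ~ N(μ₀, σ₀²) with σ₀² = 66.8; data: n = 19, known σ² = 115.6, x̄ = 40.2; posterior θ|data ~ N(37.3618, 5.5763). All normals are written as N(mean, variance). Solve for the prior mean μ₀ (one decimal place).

With known observation variance, the Normal–Normal posterior has precision τ_n = τ₀ + n/σ² and mean μ_n = (τ₀μ₀ + (n/σ²)x̄)/τ_n.
Here τ₀ = 1/66.8 = 0.014970 and τ_data = 19/115.6 = 0.164360, so τ_n = 0.179330.
Rearranging for μ₀: μ₀ = (μ_n·τ_n − τ_data·x̄)/τ₀ = (37.3618·0.179330 − 0.164360·40.2) / 0.014970 = 0.092820/0.014970 ≈ 6.2.

μ₀ = 6.2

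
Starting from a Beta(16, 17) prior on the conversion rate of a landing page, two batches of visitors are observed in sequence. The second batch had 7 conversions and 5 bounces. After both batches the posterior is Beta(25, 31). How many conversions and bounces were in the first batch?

2 conversions and 9 bounces

Sequential conjugate updates are equivalent to a single update on the pooled data, so total successes = posterior α − prior α and total failures = posterior β − prior β.
Total across both batches: 25−16=9 conversions, 31−17=14 bounces.
Subtract the second batch: 9−7=2 conversions and 14−5=9 bounces.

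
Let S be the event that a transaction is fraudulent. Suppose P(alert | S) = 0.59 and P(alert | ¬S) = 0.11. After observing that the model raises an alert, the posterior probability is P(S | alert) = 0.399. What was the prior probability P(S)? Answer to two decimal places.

P(S) = 0.11

In odds form, posterior odds = prior odds × likelihood ratio, so prior odds = posterior odds ÷ LR.
Posterior odds = 0.399/(1−0.399) = 0.6639. LR = 0.59/0.11 = 5.3636.
Prior odds = 0.6639/5.3636 = 0.1238, so P(S) = 0.1238/(1+0.1238) ≈ 0.11.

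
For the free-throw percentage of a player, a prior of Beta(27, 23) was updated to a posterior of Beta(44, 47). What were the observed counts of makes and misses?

17 makes and 24 misses

A Beta(α, β) prior with s successes and f failures in binomial data gives a Beta(α+s, β+f) posterior.
Match parameters: s=44−27=17, f=47−23=24.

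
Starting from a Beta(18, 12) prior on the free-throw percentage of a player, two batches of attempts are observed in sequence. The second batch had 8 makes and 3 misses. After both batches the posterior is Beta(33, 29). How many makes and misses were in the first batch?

Sequential conjugate updates are equivalent to a single update on the pooled data, so total successes = posterior α − prior α and total failures = posterior β − prior β.
Total across both batches: 33−18=15 makes, 29−12=17 misses.
Subtract the second batch: 15−8=7 makes and 17−3=14 misses.

7 makes and 14 misses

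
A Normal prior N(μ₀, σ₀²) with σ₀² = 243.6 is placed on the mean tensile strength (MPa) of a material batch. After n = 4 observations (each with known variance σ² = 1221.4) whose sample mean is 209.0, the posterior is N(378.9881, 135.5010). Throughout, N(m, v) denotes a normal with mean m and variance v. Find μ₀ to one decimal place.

μ₀ = 514.6

The posterior mean is a precision-weighted average: μ_n = (τ₀μ₀ + τ_data·x̄)/(τ₀+τ_data), with τ₀=1/σ₀² and τ_data=n/σ².
Here τ₀ = 1/243.6 = 0.004105 and τ_data = 4/1221.4 = 0.003275, so τ_n = 0.007380.
Rearranging for μ₀: μ₀ = (μ_n·τ_n − τ_data·x̄)/τ₀ = (378.9881·0.007380 − 0.003275·209.0) / 0.004105 = 2.112457/0.004105 ≈ 514.6.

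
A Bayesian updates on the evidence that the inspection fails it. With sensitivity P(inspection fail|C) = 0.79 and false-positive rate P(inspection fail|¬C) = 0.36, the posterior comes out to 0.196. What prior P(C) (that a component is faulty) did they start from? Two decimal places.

P(C) = 0.10

Bayes' rule in odds form gives O(C|E) = O(C)·[P(E|C)/P(E|¬C)], hence O(C) = O(C|E)/LR.
Posterior odds = 0.196/(1−0.196) = 0.2438. LR = 0.79/0.36 = 2.1944.
Prior odds = 0.2438/2.1944 = 0.1111, so P(C) = 0.1111/(1+0.1111) ≈ 0.10.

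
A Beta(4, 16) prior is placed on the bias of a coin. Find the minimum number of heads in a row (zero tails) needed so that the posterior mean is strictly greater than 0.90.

k = 141

After k heads and 0 tails the posterior is Beta(4+k, 16), with mean (4+k)/(4+16+k).
Set (4+k)/(20+k) > 0.90 and solve: k > (0.90·20 − 4)/(1 − 0.90) = 140.000.
The smallest integer exceeding 140.000 is 141, and checking k=141: (145)/(161) = 0.9006 > 0.90.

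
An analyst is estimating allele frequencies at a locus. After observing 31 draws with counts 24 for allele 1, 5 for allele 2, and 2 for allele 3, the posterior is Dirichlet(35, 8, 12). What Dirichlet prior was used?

For a Dirichlet(α) prior with multinomial counts c, the posterior is Dirichlet(α + c) componentwise.
Subtract each count from the matching posterior parameter: 35−24=11, 8−5=3, 12−2=10.

Dirichlet(11, 3, 10)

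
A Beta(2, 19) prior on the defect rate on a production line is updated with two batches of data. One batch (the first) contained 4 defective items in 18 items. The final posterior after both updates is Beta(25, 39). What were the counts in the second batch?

Sequential conjugate updates are equivalent to a single update on the pooled data, so total successes = posterior α − prior α and total failures = posterior β − prior β.
Total across both batches: 25−2=23 defective items, 39−19=20 good items.
Subtract the first batch: 23−4=19 defective items and 20−14=6 good items.

19 defective items and 6 good items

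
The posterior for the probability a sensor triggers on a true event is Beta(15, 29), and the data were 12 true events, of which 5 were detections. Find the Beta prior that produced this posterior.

A Beta(α, β) prior with s successes and f failures in binomial data gives a Beta(α+s, β+f) posterior.
So α = 15 − 5 = 10 and β = 29 − 7 = 22.

Beta(10, 22)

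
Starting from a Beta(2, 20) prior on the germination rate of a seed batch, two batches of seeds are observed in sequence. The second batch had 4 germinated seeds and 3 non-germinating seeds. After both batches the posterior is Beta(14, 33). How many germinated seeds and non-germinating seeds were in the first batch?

Because Beta–binomial updating is additive in the counts, the combined data contributed (α_post−α_prior, β_post−β_prior) successes and failures.
Total across both batches: 14−2=12 germinated seeds, 33−20=13 non-germinating seeds.
Subtract the second batch: 12−4=8 germinated seeds and 13−3=10 non-germinating seeds.

8 germinated seeds and 10 non-germinating seeds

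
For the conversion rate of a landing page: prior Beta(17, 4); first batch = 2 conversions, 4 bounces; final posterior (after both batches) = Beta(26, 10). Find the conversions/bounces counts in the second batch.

7 conversions and 2 bounces

Because Beta–binomial updating is additive in the counts, the combined data contributed (α_post−α_prior, β_post−β_prior) successes and failures.
Total across both batches: 26−17=9 conversions, 10−4=6 bounces.
Subtract the first batch: 9−2=7 conversions and 6−4=2 bounces.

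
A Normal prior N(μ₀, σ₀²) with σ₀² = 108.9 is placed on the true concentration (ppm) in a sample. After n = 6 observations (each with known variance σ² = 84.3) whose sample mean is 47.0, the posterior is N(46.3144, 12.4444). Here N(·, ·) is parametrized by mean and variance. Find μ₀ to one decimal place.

The posterior mean is a precision-weighted average: μ_n = (τ₀μ₀ + τ_data·x̄)/(τ₀+τ_data), with τ₀=1/σ₀² and τ_data=n/σ².
Here τ₀ = 1/108.9 = 0.009183 and τ_data = 6/84.3 = 0.071174, so τ_n = 0.080357.
Rearranging for μ₀: μ₀ = (μ_n·τ_n − τ_data·x̄)/τ₀ = (46.3144·0.080357 − 0.071174·47.0) / 0.009183 = 0.376508/0.009183 ≈ 41.0.

μ₀ = 41.0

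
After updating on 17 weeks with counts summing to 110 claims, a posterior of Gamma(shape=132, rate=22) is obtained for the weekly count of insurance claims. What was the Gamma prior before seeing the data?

A Gamma(α, β) prior (rate parametrization) on a Poisson rate with n observations summing to S gives posterior Gamma(α+S, β+n).
So α = 132 − 110 = 22 and β = 22 − 17 = 5.

Gamma(shape=22, rate=5)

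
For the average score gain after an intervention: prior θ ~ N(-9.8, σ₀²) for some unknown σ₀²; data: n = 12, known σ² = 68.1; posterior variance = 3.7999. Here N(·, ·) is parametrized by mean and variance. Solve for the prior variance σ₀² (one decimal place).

For the Normal–Normal model with known σ², precisions add: τ_n = τ₀ + n/σ².
So 1/σ₀² = 1/3.7999 − 12/68.1 = 0.263165 − 0.176211 = 0.086954.
Hence σ₀² = 1/0.086954 ≈ 11.5.

σ₀² = 11.5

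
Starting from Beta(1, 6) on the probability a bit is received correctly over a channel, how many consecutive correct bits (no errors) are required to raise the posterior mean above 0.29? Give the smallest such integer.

k = 2

After k correct bits and 0 errors the posterior is Beta(1+k, 6), with mean (1+k)/(1+6+k).
Set (1+k)/(7+k) > 0.29 and solve: k > (0.29·7 − 1)/(1 − 0.29) = 1.451.
The smallest integer exceeding 1.451 is 2, and checking k=2: (3)/(9) = 0.3333 > 0.29.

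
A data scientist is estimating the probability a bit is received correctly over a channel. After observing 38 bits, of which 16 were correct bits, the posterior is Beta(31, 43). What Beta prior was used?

A Beta(a, b) prior with s successes and f failures in binomial data gives a Beta(a+s, b+f) posterior.
So a = 31 − 16 = 15 and b = 43 − 22 = 21.

Beta(15, 21)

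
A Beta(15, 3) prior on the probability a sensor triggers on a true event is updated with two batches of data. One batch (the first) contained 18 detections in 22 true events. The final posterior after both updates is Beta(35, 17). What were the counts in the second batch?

2 detections and 10 misses

Sequential conjugate updates are equivalent to a single update on the pooled data, so total successes = posterior α − prior α and total failures = posterior β − prior β.
Total across both batches: 35−15=20 detections, 17−3=14 misses.
Subtract the first batch: 20−18=2 detections and 14−4=10 misses.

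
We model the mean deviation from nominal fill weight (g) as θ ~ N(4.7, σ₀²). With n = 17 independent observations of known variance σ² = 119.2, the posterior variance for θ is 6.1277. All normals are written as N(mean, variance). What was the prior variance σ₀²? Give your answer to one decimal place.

σ₀² = 48.6

For the Normal–Normal model with known σ², precisions add: τ_n = τ₀ + n/σ².
So 1/σ₀² = 1/6.1277 − 17/119.2 = 0.163193 − 0.142617 = 0.020576.
Hence σ₀² = 1/0.020576 ≈ 48.6.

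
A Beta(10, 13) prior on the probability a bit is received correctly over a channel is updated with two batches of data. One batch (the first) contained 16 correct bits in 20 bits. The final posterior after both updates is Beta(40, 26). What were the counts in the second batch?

Sequential conjugate updates are equivalent to a single update on the pooled data, so total successes = posterior α − prior α and total failures = posterior β − prior β.
Total across both batches: 40−10=30 correct bits, 26−13=13 errors.
Subtract the first batch: 30−16=14 correct bits and 13−4=9 errors.

14 correct bits and 9 errors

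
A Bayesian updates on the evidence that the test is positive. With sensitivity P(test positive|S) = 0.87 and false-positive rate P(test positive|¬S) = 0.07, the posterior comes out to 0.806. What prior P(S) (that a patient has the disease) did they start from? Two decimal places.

P(S) = 0.25

Bayes' rule in odds form gives O(S|E) = O(S)·[P(E|S)/P(E|¬S)], hence O(S) = O(S|E)/LR.
Posterior odds = 0.806/(1−0.806) = 4.1546. LR = 0.87/0.07 = 12.4286.
Prior odds = 4.1546/12.4286 = 0.3343, so P(S) = 0.3343/(1+0.3343) ≈ 0.25.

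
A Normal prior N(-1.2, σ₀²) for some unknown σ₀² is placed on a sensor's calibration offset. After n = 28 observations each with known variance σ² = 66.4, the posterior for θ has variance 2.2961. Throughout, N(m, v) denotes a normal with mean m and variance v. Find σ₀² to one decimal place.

Posterior precision equals prior precision plus data precision: 1/σ_n² = 1/σ₀² + n/σ².
So 1/σ₀² = 1/2.2961 − 28/66.4 = 0.435521 − 0.421687 = 0.013834.
Hence σ₀² = 1/0.013834 ≈ 72.3.

σ₀² = 72.3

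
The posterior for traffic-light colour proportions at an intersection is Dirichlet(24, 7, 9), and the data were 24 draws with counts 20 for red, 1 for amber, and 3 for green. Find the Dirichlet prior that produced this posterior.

Dirichlet(4, 6, 6)

For a Dirichlet(α) prior with multinomial counts c, the posterior is Dirichlet(α + c) componentwise.
Subtract each count from the matching posterior parameter: 24−20=4, 7−1=6, 9−3=6.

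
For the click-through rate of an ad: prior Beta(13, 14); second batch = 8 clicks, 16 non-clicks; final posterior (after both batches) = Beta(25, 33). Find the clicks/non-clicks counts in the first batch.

Sequential conjugate updates are equivalent to a single update on the pooled data, so total successes = posterior α − prior α and total failures = posterior β − prior β.
Total across both batches: 25−13=12 clicks, 33−14=19 non-clicks.
Subtract the second batch: 12−8=4 clicks and 19−16=3 non-clicks.

4 clicks and 3 non-clicks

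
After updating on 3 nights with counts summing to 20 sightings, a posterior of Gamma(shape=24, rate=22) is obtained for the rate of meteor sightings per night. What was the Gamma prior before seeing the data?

A Gamma(α, β) prior (rate parametrization) on a Poisson rate with n observations summing to S gives posterior Gamma(α+S, β+n).
So α = 24 − 20 = 4 and β = 22 − 3 = 19.

Gamma(shape=4, rate=19)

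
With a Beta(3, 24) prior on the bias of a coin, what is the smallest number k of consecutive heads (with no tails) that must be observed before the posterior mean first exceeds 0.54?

After k heads and 0 tails the posterior is Beta(3+k, 24), with mean (3+k)/(3+24+k).
Set (3+k)/(27+k) > 0.54 and solve: k > (0.54·27 − 3)/(1 − 0.54) = 25.174.
The smallest integer exceeding 25.174 is 26.

k = 26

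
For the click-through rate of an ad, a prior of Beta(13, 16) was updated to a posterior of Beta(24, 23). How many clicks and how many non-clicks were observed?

11 clicks and 7 non-clicks

A Beta(a, b) prior with s successes and f failures in binomial data gives a Beta(a+s, b+f) posterior.
So s = 24 − 13 = 11 and f = 23 − 16 = 7.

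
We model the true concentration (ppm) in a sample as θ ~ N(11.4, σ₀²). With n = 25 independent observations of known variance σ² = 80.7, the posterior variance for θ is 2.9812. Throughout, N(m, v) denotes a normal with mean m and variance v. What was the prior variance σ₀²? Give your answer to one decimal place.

σ₀² = 39.0

For the Normal–Normal model with known σ², precisions add: τ_n = τ₀ + n/σ².
So 1/σ₀² = 1/2.9812 − 25/80.7 = 0.335435 − 0.309789 = 0.025646.
Hence σ₀² = 1/0.025646 ≈ 39.0.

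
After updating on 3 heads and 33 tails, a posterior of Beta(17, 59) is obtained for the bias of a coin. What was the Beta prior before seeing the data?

Beta(14, 26)

Beta is conjugate to the binomial likelihood: posterior = Beta(α+s, β+f).
Subtract the data counts: 17−3=14, 59−33=26.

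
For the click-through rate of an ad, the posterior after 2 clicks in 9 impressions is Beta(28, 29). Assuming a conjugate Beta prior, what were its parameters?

Beta(26, 22)

Beta is conjugate to the binomial likelihood: posterior = Beta(a+s, b+f).
Subtract the data counts: 28−2=26, 29−7=22.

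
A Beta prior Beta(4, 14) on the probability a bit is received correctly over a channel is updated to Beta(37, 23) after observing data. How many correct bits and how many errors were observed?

33 correct bits and 9 errors

Beta is conjugate to the binomial likelihood: posterior = Beta(a+s, b+f).
Match parameters: s=37−4=33, f=23−14=9.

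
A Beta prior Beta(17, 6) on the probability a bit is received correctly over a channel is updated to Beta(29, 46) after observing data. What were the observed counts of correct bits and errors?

Under Beta–binomial conjugacy the posterior parameters are (α+s, β+f).
So s = 29 − 17 = 12 and f = 46 − 6 = 40.

12 correct bits and 40 errors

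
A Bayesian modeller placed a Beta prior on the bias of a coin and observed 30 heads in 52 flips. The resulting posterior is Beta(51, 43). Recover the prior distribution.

Beta(21, 21)

Beta is conjugate to the binomial likelihood: posterior = Beta(a+s, b+f).
So a = 51 − 30 = 21 and b = 43 − 22 = 21.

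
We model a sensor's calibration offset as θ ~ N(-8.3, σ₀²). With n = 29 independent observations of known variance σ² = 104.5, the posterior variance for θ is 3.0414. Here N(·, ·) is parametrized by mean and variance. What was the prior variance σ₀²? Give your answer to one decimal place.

Posterior precision equals prior precision plus data precision: 1/σ_n² = 1/σ₀² + n/σ².
So 1/σ₀² = 1/3.0414 − 29/104.5 = 0.328796 − 0.277512 = 0.051284.
Hence σ₀² = 1/0.051284 ≈ 19.5.

σ₀² = 19.5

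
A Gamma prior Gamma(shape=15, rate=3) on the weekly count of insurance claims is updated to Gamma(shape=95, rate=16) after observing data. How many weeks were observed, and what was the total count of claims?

n = 13 weeks with total 80 claims

A Gamma(α, β) prior (rate parametrization) on a Poisson rate with n observations summing to S gives posterior Gamma(α+S, β+n).
Matching: Σxᵢ = 95 − 15 = 80 and n = 16 − 3 = 13.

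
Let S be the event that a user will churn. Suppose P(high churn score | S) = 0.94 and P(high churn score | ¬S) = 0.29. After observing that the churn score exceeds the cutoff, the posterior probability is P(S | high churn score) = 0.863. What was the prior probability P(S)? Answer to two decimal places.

In odds form, posterior odds = prior odds × likelihood ratio, so prior odds = posterior odds ÷ LR.
Posterior odds = 0.863/(1−0.863) = 6.2993. LR = 0.94/0.29 = 3.2414.
Prior odds = 6.2993/3.2414 = 1.9434, so P(S) = 1.9434/(1+1.9434) ≈ 0.66.

P(S) = 0.66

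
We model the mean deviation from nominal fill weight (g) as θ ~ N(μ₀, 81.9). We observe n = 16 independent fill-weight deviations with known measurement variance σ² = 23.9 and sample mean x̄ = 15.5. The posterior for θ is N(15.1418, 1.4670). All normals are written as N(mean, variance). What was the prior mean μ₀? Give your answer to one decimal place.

The posterior mean is a precision-weighted average: μ_n = (τ₀μ₀ + τ_data·x̄)/(τ₀+τ_data), with τ₀=1/σ₀² and τ_data=n/σ².
Here τ₀ = 1/81.9 = 0.012210 and τ_data = 16/23.9 = 0.669456, so τ_n = 0.681666.
Rearranging for μ₀: μ₀ = (μ_n·τ_n − τ_data·x̄)/τ₀ = (15.1418·0.681666 − 0.669456·15.5) / 0.012210 = -0.054918/0.012210 ≈ -4.5.

μ₀ = -4.5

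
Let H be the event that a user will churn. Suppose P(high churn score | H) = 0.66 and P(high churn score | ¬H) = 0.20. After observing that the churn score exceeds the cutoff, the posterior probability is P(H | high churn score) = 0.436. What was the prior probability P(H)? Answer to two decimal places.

In odds form, posterior odds = prior odds × likelihood ratio, so prior odds = posterior odds ÷ LR.
Posterior odds = 0.436/(1−0.436) = 0.7730. LR = 0.66/0.20 = 3.3000.
Prior odds = 0.7730/3.3000 = 0.2342, so P(H) = 0.2342/(1+0.2342) ≈ 0.19.

P(H) = 0.19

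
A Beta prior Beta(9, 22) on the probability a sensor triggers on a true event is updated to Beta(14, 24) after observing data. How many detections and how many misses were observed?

Under Beta–binomial conjugacy the posterior parameters are (α+s, β+f).
Match parameters: s=14−9=5, f=24−22=2.

5 detections and 2 misses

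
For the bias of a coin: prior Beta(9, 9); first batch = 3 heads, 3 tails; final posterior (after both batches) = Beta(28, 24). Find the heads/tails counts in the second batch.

Because Beta–binomial updating is additive in the counts, the combined data contributed (α_post−α_prior, β_post−β_prior) successes and failures.
Total across both batches: 28−9=19 heads, 24−9=15 tails.
Subtract the first batch: 19−3=16 heads and 15−3=12 tails.

16 heads and 12 tails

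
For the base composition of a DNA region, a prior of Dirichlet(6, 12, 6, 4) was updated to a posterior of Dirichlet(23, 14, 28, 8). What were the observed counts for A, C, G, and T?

For a Dirichlet(α) prior with multinomial counts c, the posterior is Dirichlet(α + c) componentwise.
Counts are posterior − prior componentwise: 23−6=17, 14−12=2, 28−6=22, 8−4=4.

counts (17, 2, 22, 4)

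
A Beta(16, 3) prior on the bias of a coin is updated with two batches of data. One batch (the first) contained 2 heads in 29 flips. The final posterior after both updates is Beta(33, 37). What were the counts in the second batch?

Sequential conjugate updates are equivalent to a single update on the pooled data, so total successes = posterior α − prior α and total failures = posterior β − prior β.
Total across both batches: 33−16=17 heads, 37−3=34 tails.
Subtract the first batch: 17−2=15 heads and 34−27=7 tails.

15 heads and 7 tails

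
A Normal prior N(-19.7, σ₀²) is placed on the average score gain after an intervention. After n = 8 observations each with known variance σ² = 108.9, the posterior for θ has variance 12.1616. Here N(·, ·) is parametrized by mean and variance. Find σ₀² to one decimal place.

σ₀² = 114.1

For the Normal–Normal model with known σ², precisions add: τ_n = τ₀ + n/σ².
So 1/σ₀² = 1/12.1616 − 8/108.9 = 0.082226 − 0.073462 = 0.008764.
Hence σ₀² = 1/0.008764 ≈ 114.1.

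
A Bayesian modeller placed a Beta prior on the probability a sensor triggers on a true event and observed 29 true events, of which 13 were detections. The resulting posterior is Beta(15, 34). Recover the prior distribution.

Beta(2, 18)

A Beta(a, b) prior with s successes and f failures in binomial data gives a Beta(a+s, b+f) posterior.
Subtract the data counts: 15−13=2, 34−16=18.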